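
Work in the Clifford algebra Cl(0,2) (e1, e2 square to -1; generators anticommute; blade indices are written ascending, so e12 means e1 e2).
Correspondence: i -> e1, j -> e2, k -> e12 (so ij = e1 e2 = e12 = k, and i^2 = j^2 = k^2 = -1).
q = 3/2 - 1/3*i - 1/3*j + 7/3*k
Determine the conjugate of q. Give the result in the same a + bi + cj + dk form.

In blades: q = 3/2 - 1/3*e1 - 1/3*e2 + 7/3*e12.
Conjugation here is Clifford conjugation: the scalar is fixed and the grade-1 and grade-2 blades all flip sign, giving 3/2 + 1/3*e1 + 1/3*e2 - 7/3*e12; translating back:
Answer: 3/2 + 1/3*i + 1/3*j - 7/3*k


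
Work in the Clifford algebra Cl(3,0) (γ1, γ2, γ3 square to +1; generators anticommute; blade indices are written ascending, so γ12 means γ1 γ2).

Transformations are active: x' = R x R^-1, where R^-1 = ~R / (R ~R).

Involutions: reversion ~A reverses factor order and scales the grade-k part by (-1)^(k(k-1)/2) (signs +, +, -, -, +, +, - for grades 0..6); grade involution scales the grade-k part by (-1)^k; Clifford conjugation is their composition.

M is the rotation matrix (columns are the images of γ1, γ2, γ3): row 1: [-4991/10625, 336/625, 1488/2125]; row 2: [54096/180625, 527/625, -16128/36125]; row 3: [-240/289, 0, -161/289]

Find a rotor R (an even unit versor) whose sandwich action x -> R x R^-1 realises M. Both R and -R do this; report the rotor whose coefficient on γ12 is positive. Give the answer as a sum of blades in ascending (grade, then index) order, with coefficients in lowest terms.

Method: write R = a + b12*γ12 + b13*γ13 + b23*γ23 with a^2 + b12^2 + b13^2 + b23^2 = 1 (so R^-1 = ~R). Expanding the columns R e_j ~R gives tr M = 4a^2 - 1 and, from the antisymmetric part, M21 - M12 = -4a*b12, M13 - M31 = 4a*b13, M32 - M23 = -4a*b23.
Here tr M = -33169/180625, so a^2 = (1 + tr M)/4 = 36864/180625 and a = ±192/425. Taking a = 192/425: M21 - M12 = -43008/180625, M13 - M31 = 55296/36125, M32 - M23 = 16128/36125, giving b12 = 56/425, b13 = 72/85, b23 = -21/85, i.e. R = 192/425 + 56/425*γ12 + 72/85*γ13 - 21/85*γ23.
Its γ12 coefficient is already positive.
Answer: 192/425 + 56/425*γ12 + 72/85*γ13 - 21/85*γ23. Key observation: the double cover Spin(3) -> SO(3) sends R and -R to the same matrix (trace -33169/180625 here), so the stated sign of the γ12 coefficient is what selects one sheet.


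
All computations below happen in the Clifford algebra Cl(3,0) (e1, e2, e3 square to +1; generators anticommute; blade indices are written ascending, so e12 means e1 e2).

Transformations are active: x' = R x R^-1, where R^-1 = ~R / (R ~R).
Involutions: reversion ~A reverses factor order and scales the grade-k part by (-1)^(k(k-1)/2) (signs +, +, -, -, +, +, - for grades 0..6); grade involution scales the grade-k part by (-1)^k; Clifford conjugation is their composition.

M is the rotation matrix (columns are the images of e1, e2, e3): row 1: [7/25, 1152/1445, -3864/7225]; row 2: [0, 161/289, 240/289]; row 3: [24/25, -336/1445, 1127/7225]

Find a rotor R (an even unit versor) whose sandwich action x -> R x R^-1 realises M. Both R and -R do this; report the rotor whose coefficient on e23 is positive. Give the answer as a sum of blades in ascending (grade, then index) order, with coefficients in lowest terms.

Method: write R = a + b12*e12 + b13*e13 + b23*e23 with a^2 + b12^2 + b13^2 + b23^2 = 1 (so R^-1 = ~R). Expanding the columns R e_j ~R gives tr M = 4a^2 - 1 and, from the antisymmetric part, M21 - M12 = -4a*b12, M13 - M31 = 4a*b13, M32 - M23 = -4a*b23.
Here tr M = 287/289, so a^2 = (1 + tr M)/4 = 144/289 and a = ±12/17. Taking a = 12/17: M21 - M12 = -1152/1445, M13 - M31 = -432/289, M32 - M23 = -1536/1445, giving b12 = 24/85, b13 = -9/17, b23 = 32/85, i.e. R = 12/17 + 24/85*e12 - 9/17*e13 + 32/85*e23.
Its e23 coefficient is already positive.
Answer: 12/17 + 24/85*e12 - 9/17*e13 + 32/85*e23. Note: both R and -R realise this M (trace 287/289); the covering map identifies them, and the e23-coefficient sign is the tie-breaker.


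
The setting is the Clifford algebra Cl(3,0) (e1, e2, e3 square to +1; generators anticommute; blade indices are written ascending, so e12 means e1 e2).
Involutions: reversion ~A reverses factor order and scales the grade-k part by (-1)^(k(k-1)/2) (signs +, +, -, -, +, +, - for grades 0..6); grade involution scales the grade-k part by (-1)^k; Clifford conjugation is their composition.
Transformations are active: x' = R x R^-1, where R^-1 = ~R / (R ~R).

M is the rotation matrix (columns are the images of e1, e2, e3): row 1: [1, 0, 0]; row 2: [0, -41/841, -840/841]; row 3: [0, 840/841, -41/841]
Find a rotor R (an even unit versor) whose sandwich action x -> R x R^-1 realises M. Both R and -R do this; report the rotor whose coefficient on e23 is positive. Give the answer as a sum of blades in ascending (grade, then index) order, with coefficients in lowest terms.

Method: write R = a + b12*e12 + b13*e13 + b23*e23 with a^2 + b12^2 + b13^2 + b23^2 = 1 (so R^-1 = ~R). Expanding the columns R e_j ~R gives tr M = 4a^2 - 1 and, from the antisymmetric part, M21 - M12 = -4a*b12, M13 - M31 = 4a*b13, M32 - M23 = -4a*b23.
Here tr M = 759/841, so a^2 = (1 + tr M)/4 = 400/841 and a = ±20/29. Taking a = 20/29: M21 - M12 = 0, M13 - M31 = 0, M32 - M23 = 1680/841, giving b12 = 0, b13 = 0, b23 = -21/29, i.e. R = 20/29 - 21/29*e23.
Its e23 coefficient is negative, so report the other preimage -R.
Answer: -20/29 + 21/29*e23. Note: both R and -R realise this M (trace 759/841); the covering map identifies them, and the e23-coefficient sign is the tie-breaker.


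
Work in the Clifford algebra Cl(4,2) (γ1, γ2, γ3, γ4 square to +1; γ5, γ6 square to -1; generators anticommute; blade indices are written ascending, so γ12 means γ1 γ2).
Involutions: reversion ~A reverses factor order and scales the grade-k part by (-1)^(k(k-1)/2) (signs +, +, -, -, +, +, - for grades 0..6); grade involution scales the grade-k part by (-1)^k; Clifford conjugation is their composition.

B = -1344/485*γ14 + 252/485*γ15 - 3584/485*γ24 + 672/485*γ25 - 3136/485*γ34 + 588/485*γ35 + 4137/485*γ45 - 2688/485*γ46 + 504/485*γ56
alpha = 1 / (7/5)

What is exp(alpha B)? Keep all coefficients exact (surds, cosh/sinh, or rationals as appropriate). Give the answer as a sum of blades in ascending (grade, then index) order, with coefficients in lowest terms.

B^2 term by term: the squares give (-1344/485)^2*(γ14)^2 + (252/485)^2*(γ15)^2 + (-3584/485)^2*(γ24)^2 + (672/485)^2*(γ25)^2 + (-3136/485)^2*(γ34)^2 + (588/485)^2*(γ35)^2 + (4137/485)^2*(γ45)^2 + (-2688/485)^2*(γ46)^2 + (504/485)^2*(γ56)^2 = 1806336/235225*(-1) + 63504/235225*(+1) + 12845056/235225*(-1) + 451584/235225*(+1) + 9834496/235225*(-1) + 345744/235225*(+1) + 17114769/235225*(+1) + 7225344/235225*(+1) + 254016/235225*(-1) = 49/25 (each basis 2-blade squares to minus the product of its generators' squares); cross terms between blades sharing an index anticommute and cancel; the commuting (index-disjoint) pairs give grade-4 terms 2*c*c'*(blade product), which cancel blade by blade — γ1245: 1806336/235225 - 1806336/235225 = 0; γ1345: 1580544/235225 - 1580544/235225 = 0; γ1456: -1354752/235225 + 1354752/235225 = 0; γ2345: 4214784/235225 - 4214784/235225 = 0; γ2456: -3612672/235225 + 3612672/235225 = 0; γ3456: -3161088/235225 + 3161088/235225 = 0 — confirming B is simple. So B^2 = 49/25.
B^2 = 49/25 — the positive square puts this in the hyperbolic regime; l = 7/5, alpha*l = 1, so exp(alpha B) = cosh(1) + (sinh(1)/(7/5))*B = cosh(1) + (5*sinh(1)/7)*B.
Answer: cosh(1) - 192*sinh(1)/97*γ14 + 36*sinh(1)/97*γ15 - 512*sinh(1)/97*γ24 + 96*sinh(1)/97*γ25 - 448*sinh(1)/97*γ34 + 84*sinh(1)/97*γ35 + 591*sinh(1)/97*γ45 - 384*sinh(1)/97*γ46 + 72*sinh(1)/97*γ56


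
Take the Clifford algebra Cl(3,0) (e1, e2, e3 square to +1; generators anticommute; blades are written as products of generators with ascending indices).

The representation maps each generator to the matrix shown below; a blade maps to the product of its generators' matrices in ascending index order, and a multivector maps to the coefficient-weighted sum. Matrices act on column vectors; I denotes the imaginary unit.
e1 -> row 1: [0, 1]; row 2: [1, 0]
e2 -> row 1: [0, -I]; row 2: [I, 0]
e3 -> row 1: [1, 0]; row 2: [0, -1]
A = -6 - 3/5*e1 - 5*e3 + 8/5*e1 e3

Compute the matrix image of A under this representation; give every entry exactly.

Bivector images (products of the table entries): rho(e1 e3) = rho(e1)rho(e3) = row 1: [0, -1]; row 2: [1, 0].
M = (-6)*1 + (-3/5)*rho(e1) + (-5)*rho(e3) + (8/5)*rho(e1 e3), summed entrywise (1 is the identity matrix):
Answer: row 1: [-11, -11/5]; row 2: [1, -1]


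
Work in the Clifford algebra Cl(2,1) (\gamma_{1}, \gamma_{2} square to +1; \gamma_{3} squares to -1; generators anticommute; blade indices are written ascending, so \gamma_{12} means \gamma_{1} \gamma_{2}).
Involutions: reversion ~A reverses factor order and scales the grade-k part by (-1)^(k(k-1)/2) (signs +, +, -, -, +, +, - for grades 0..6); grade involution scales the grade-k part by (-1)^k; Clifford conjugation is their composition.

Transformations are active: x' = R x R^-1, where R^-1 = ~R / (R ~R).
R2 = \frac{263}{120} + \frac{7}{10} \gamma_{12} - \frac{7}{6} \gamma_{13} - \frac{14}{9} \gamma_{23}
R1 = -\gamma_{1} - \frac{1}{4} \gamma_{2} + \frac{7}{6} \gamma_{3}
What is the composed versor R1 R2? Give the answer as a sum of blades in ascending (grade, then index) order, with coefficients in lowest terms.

Distribute over the terms of R1 (each basis-blade product reordered to ascending indices, repeated generators contracted through their squares):
(-\gamma_{1}) R2 = -\frac{263}{120} \gamma_{1} - \frac{7}{10} \gamma_{2} + \frac{7}{6} \gamma_{3} + \frac{14}{9} \gamma_{123}
(-\frac{1}{4} \gamma_{2}) R2 = \frac{7}{40} \gamma_{1} - \frac{263}{480} \gamma_{2} + \frac{7}{18} \gamma_{3} - \frac{7}{24} \gamma_{123}
(\frac{7}{6} \gamma_{3}) R2 = -\frac{49}{36} \gamma_{1} - \frac{49}{27} \gamma_{2} + \frac{1841}{720} \gamma_{3} + \frac{49}{60} \gamma_{123}
Summing the partial products and collecting blades:
Answer: -\frac{152}{45} \gamma_{1} - \frac{13231}{4320} \gamma_{2} + \frac{329}{80} \gamma_{3} + \frac{749}{360} \gamma_{123}


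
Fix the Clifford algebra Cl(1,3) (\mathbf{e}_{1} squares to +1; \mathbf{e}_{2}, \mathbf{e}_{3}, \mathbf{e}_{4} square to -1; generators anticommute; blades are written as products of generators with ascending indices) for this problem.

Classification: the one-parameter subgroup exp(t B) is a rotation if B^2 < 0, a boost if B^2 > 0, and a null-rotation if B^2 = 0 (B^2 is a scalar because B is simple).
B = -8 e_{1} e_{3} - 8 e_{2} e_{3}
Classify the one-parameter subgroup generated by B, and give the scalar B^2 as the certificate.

B^2 term by term: the squares give (-8)^2*(e_{1} e_{3})^2 + (-8)^2*(e_{2} e_{3})^2 = 64*(+1) + 64*(-1) = 0 (each basis 2-blade squares to minus the product of its generators' squares); cross terms between blades sharing an index anticommute and cancel. So B^2 = 0.
Answer: null-rotation, certificate B^2 = 0. Because 0 is invariant under every versor sandwich, the classification follows from its sign alone.


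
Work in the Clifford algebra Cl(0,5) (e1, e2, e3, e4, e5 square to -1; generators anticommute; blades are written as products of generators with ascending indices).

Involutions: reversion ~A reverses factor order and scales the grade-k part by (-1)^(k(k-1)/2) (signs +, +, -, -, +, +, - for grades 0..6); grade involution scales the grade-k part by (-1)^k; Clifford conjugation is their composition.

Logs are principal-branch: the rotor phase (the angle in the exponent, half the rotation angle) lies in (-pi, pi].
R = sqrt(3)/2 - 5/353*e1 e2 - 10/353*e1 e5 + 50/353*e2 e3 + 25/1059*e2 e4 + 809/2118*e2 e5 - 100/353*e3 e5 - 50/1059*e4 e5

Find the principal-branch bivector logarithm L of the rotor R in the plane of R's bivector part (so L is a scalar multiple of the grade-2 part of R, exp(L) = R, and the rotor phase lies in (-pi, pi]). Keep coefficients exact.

The scalar part of R is sqrt(3)/2, so the principal-branch rotor phase is pinned; divide the bivector part by its sine to get the unit plane — L is the phase times that plane.
Concretely: cos(phase) = sqrt(3)/2 gives phase = ±pi/6, and since phase/sin(phase) is even the sign is immaterial: L = (phase/sin(phase)) * <R>_2 = (pi/3) * <R>_2.
Answer: -5*pi/1059*e1 e2 - 10*pi/1059*e1 e5 + 50*pi/1059*e2 e3 + 25*pi/3177*e2 e4 + 809*pi/6354*e2 e5 - 100*pi/1059*e3 e5 - 50*pi/3177*e4 e5


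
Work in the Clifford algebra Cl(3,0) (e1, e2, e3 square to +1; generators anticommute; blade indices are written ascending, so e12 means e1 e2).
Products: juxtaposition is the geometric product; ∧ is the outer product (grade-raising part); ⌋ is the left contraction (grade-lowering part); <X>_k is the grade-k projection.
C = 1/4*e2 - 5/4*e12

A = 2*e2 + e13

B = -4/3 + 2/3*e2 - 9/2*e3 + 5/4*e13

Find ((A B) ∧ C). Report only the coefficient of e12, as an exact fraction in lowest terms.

step 1: 1/12 - 9/2*e1 - 8/3*e2 - 4/3*e13 - 9*e23 - 19/6*e123
step 2: 1/48*e2 - 59/48*e12 + 1/3*e123
Answer: -59/48


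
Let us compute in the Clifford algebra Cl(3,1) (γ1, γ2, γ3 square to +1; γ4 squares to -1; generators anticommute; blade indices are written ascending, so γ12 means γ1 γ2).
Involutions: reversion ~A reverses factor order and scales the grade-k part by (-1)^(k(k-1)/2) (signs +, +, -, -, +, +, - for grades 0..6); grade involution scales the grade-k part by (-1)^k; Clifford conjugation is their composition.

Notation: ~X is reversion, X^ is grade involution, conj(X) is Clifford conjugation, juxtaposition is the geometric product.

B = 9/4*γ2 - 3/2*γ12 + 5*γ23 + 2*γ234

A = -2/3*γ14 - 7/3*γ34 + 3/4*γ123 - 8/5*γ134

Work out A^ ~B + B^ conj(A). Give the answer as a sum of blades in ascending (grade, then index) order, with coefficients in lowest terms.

first term: -15/4*γ1 + 14/3*γ2 + 9/8*γ3 - 16/5*γ12 + 27/16*γ13 - 3/2*γ14 - 38/3*γ24 - 4/3*γ123 + 19/2*γ124 - 57/20*γ234 + 103/30*γ1234
second term: -15/4*γ1 - 14/3*γ2 + 9/8*γ3 - 16/5*γ12 + 27/16*γ13 - 3/2*γ14 + 38/3*γ24 - 4/3*γ123 - 13/2*γ124 - 153/20*γ234 - 113/30*γ1234
Answer: -15/2*γ1 + 9/4*γ3 - 32/5*γ12 + 27/8*γ13 - 3*γ14 - 8/3*γ123 + 3*γ124 - 21/2*γ234 - 1/3*γ1234


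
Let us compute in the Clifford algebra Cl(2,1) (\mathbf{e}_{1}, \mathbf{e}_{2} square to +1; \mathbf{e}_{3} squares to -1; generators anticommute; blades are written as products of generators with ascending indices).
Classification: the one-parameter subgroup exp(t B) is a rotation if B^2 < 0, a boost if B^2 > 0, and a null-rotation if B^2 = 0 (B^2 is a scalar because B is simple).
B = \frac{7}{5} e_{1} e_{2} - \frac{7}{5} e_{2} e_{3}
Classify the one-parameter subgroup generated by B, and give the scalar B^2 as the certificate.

B^2 term by term: the squares give (\frac{7}{5})^2*(e_{1} e_{2})^2 + (-\frac{7}{5})^2*(e_{2} e_{3})^2 = \frac{49}{25}*(-1) + \frac{49}{25}*(+1) = 0 (each basis 2-blade squares to minus the product of its generators' squares); cross terms between blades sharing an index anticommute and cancel. So B^2 = 0.
Answer: null-rotation, certificate B^2 = 0. The invariant at work: B^2 = 0 is unchanged by conjugation, hence its sign classifies the subgroup whatever basis B is written in.


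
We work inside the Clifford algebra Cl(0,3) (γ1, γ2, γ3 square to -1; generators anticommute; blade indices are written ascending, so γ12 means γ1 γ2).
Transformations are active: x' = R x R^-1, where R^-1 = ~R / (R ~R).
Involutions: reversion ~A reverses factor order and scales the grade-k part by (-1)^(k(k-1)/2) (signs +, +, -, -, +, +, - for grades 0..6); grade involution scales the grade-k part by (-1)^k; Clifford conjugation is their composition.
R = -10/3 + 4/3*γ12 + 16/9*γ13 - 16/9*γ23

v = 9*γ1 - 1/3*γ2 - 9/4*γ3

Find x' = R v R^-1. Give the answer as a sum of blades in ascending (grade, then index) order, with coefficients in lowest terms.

~R = -10/3 - 4/3*γ12 - 16/9*γ13 + 16/9*γ23, and R ~R = 1556/81, so R^-1 = ~R / (1556/81).
R v = -230/9*γ1 + 82/9*γ2 + 1301/54*γ3 - 497/27*γ123
Answer: 3823/1167*γ1 + 225/389*γ2 - 13485/1556*γ3


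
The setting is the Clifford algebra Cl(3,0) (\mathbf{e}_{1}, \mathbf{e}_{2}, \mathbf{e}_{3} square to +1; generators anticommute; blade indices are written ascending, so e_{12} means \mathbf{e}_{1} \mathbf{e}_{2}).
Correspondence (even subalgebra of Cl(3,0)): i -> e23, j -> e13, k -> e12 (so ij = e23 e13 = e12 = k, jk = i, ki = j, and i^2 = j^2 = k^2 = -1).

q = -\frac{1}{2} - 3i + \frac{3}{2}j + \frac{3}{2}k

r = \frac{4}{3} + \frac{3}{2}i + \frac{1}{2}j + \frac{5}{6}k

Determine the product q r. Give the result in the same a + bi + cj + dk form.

In blades: q = -\frac{1}{2} + \frac{3}{2} e_{12} + \frac{3}{2} e_{13} - 3 e_{23}, r = \frac{4}{3} + \frac{5}{6} e_{12} + \frac{1}{2} e_{13} + \frac{3}{2} e_{23}.
Distribute q over r term by term (generator squares from the signature, products reordered to ascending indices): (-\frac{1}{2})*r = -\frac{2}{3} - \frac{5}{12} e_{12} - \frac{1}{4} e_{13} - \frac{3}{4} e_{23}; (\frac{3}{2} e_{12})*r = -\frac{5}{4} + 2 e_{12} + \frac{9}{4} e_{13} - \frac{3}{4} e_{23}; (\frac{3}{2} e_{13})*r = -\frac{3}{4} - \frac{9}{4} e_{12} + 2 e_{13} + \frac{5}{4} e_{23}; (-3 e_{23})*r = \frac{9}{2} - \frac{3}{2} e_{12} + \frac{5}{2} e_{13} - 4 e_{23}.
Sum: \frac{11}{6} - \frac{13}{6} e_{12} + \frac{13}{2} e_{13} - \frac{17}{4} e_{23}; translating back through the correspondence:
Answer: \frac{11}{6} - \frac{17}{4}i + \frac{13}{2}j - \frac{13}{6}k


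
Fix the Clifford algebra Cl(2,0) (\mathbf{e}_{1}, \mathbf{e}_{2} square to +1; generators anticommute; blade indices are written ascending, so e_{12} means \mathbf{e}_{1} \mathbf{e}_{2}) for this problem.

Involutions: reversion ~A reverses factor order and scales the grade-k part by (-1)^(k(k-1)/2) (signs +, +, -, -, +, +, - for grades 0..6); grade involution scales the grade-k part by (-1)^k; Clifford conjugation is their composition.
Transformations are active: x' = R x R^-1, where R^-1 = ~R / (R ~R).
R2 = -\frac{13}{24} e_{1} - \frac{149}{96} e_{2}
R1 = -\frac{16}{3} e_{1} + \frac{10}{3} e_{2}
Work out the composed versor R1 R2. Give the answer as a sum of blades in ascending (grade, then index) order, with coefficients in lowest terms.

Distribute over the terms of R1 (each basis-blade product reordered to ascending indices, repeated generators contracted through their squares):
(-\frac{16}{3} e_{1}) R2 = \frac{26}{9} + \frac{149}{18} e_{12}
(\frac{10}{3} e_{2}) R2 = -\frac{745}{144} + \frac{65}{36} e_{12}
Summing the partial products and collecting blades:
Answer: -\frac{329}{144} + \frac{121}{12} e_{12}


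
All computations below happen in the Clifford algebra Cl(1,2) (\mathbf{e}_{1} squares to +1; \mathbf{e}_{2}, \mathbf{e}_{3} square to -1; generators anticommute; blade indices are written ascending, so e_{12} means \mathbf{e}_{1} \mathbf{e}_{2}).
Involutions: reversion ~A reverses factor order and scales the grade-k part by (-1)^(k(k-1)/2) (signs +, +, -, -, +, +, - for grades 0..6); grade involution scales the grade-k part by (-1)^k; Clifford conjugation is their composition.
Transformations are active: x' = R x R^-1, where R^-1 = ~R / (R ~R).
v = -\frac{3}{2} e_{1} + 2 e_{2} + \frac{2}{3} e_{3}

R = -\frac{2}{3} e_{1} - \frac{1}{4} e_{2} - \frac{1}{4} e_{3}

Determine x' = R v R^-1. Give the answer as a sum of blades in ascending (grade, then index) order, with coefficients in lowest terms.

~R = -\frac{2}{3} e_{1} - \frac{1}{4} e_{2} - \frac{1}{4} e_{3}, and R ~R = \frac{23}{72}, so R^-1 = ~R / (\frac{23}{72}).
R v = \frac{5}{3} - \frac{41}{24} e_{12} - \frac{59}{72} e_{13} + \frac{1}{3} e_{23}
Answer: -\frac{251}{46} e_{1} - \frac{106}{23} e_{2} - \frac{226}{69} e_{3}


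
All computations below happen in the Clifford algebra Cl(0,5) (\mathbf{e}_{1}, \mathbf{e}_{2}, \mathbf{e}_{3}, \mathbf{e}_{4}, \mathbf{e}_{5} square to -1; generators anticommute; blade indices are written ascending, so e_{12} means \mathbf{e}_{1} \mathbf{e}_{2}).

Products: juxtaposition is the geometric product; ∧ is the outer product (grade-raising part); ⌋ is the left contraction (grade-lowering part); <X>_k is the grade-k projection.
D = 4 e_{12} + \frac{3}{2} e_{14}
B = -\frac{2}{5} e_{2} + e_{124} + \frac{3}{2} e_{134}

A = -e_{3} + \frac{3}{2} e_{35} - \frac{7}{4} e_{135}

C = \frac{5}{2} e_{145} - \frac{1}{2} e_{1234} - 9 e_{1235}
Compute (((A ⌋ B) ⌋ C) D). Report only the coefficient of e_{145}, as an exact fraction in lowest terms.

step 1: -\frac{3}{2} e_{14}
step 2: \frac{15}{4} e_{5} - \frac{3}{4} e_{23}
step 3: -3 e_{13} + 15 e_{125} + \frac{45}{8} e_{145} - \frac{9}{8} e_{1234}
Answer: \frac{45}{8}


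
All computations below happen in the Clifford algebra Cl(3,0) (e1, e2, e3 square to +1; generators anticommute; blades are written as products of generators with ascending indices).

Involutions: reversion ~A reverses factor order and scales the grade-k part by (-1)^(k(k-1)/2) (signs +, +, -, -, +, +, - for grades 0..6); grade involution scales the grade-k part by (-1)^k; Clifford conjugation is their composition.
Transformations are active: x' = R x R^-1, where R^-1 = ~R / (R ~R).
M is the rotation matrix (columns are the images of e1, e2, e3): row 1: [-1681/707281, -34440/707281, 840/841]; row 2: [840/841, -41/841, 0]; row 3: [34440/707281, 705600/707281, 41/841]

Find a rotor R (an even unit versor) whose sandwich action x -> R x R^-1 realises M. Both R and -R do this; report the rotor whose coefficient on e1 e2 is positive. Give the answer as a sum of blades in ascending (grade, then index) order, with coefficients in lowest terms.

Method: write R = a + b12*e1 e2 + b13*e1 e3 + b23*e2 e3 with a^2 + b12^2 + b13^2 + b23^2 = 1 (so R^-1 = ~R). Expanding the columns R e_j ~R gives tr M = 4a^2 - 1 and, from the antisymmetric part, M21 - M12 = -4a*b12, M13 - M31 = 4a*b13, M32 - M23 = -4a*b23.
Here tr M = -1681/707281, so a^2 = (1 + tr M)/4 = 176400/707281 and a = ±420/841. Taking a = 420/841: M21 - M12 = 740880/707281, M13 - M31 = 672000/707281, M32 - M23 = 705600/707281, giving b12 = -441/841, b13 = 400/841, b23 = -420/841, i.e. R = 420/841 - 441/841*e1 e2 + 400/841*e1 e3 - 420/841*e2 e3.
Its e1 e2 coefficient is negative, so report the other preimage -R.
Answer: -420/841 + 441/841*e1 e2 - 400/841*e1 e3 + 420/841*e2 e3. Sheet selection: the two-to-one cover makes ±R indistinguishable at the matrix level (trace -1681/707281), so uniqueness comes from the required sign on e1 e2.


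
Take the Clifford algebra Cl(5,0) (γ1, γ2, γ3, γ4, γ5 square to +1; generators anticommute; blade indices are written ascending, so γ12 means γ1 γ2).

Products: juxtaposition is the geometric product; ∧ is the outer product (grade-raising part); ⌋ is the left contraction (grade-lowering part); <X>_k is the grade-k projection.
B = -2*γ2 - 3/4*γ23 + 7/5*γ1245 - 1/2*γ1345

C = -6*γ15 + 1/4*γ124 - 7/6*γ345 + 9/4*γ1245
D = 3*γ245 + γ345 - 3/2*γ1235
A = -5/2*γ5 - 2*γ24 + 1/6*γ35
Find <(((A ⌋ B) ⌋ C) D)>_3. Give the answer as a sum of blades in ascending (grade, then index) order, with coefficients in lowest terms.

step 1: -1/12*γ14 + 14/5*γ15 + 7/2*γ124 - 5/4*γ134
step 2: 637/40 - 1/48*γ2 - 63/8*γ5 - 63/10*γ24 - 3/16*γ25
step 3: -9/16*γ4 + 189/10*γ5 + 9/32*γ13 - 189/8*γ24 - 63/8*γ34 - 1/16*γ45 - 189/16*γ123 - 1/32*γ135 - 3/16*γ234 + 63/10*γ235 + 1911/40*γ245 + 637/40*γ345 - 1911/80*γ1235 + 189/20*γ1345 - 1/48*γ2345
step 4: -189/16*γ123 - 1/32*γ135 - 3/16*γ234 + 63/10*γ235 + 1911/40*γ245 + 637/40*γ345
Answer: -189/16*γ123 - 1/32*γ135 - 3/16*γ234 + 63/10*γ235 + 1911/40*γ245 + 637/40*γ345


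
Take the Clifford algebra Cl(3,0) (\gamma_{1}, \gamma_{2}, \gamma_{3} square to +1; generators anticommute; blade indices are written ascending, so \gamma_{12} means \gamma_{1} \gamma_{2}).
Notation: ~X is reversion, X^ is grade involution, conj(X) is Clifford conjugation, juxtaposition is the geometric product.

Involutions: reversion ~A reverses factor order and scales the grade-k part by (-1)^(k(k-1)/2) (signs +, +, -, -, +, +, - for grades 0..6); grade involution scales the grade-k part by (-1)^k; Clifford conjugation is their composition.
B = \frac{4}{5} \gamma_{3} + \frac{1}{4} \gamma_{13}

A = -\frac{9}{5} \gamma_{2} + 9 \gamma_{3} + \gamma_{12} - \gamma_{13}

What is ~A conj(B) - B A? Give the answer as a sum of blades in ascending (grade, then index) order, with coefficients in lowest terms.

first term: -\frac{139}{20} + \frac{29}{20} \gamma_{1} + \frac{119}{100} \gamma_{23} + \frac{7}{20} \gamma_{123}
second term: \frac{149}{20} + \frac{61}{20} \gamma_{1} + \frac{169}{100} \gamma_{23} + \frac{5}{4} \gamma_{123}
Answer: -\frac{72}{5} - \frac{8}{5} \gamma_{1} - \frac{1}{2} \gamma_{23} - \frac{9}{10} \gamma_{123}


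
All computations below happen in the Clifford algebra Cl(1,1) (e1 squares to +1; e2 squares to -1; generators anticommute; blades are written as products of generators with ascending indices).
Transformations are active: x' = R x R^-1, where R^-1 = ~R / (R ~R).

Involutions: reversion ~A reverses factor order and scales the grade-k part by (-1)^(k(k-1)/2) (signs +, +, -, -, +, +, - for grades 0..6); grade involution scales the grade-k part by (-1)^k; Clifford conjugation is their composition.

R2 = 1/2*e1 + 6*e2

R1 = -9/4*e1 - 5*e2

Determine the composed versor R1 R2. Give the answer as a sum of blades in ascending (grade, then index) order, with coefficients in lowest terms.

Distribute over the terms of R1 (each basis-blade product reordered to ascending indices, repeated generators contracted through their squares):
(-9/4*e1) R2 = -9/8 - 27/2*e1 e2
(-5*e2) R2 = 30 + 5/2*e1 e2
Summing the partial products and collecting blades:
Answer: 231/8 - 11*e1 e2


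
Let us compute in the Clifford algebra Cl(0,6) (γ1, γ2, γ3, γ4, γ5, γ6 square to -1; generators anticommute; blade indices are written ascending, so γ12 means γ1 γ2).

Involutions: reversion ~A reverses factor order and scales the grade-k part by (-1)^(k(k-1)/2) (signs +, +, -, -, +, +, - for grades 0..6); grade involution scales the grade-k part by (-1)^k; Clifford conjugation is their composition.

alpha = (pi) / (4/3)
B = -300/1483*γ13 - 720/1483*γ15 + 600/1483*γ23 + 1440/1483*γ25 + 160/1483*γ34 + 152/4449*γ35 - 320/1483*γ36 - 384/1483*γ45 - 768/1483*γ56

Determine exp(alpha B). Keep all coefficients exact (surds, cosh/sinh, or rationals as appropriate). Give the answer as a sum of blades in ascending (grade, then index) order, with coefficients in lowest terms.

B^2 term by term: the squares give (-300/1483)^2*(γ13)^2 + (-720/1483)^2*(γ15)^2 + (600/1483)^2*(γ23)^2 + (1440/1483)^2*(γ25)^2 + (160/1483)^2*(γ34)^2 + (152/4449)^2*(γ35)^2 + (-320/1483)^2*(γ36)^2 + (-384/1483)^2*(γ45)^2 + (-768/1483)^2*(γ56)^2 = 90000/2199289*(-1) + 518400/2199289*(-1) + 360000/2199289*(-1) + 2073600/2199289*(-1) + 25600/2199289*(-1) + 23104/19793601*(-1) + 102400/2199289*(-1) + 147456/2199289*(-1) + 589824/2199289*(-1) = -16/9 (each basis 2-blade squares to minus the product of its generators' squares); cross terms between blades sharing an index anticommute and cancel; the commuting (index-disjoint) pairs give grade-4 terms 2*c*c'*(blade product), which cancel blade by blade — γ1235: 864000/2199289 - 864000/2199289 = 0; γ1345: 230400/2199289 - 230400/2199289 = 0; γ1356: 460800/2199289 - 460800/2199289 = 0; γ2345: -460800/2199289 + 460800/2199289 = 0; γ2356: -921600/2199289 + 921600/2199289 = 0; γ3456: -245760/2199289 + 245760/2199289 = 0 — confirming B is simple. So B^2 = -16/9.
B^2 = -16/9 — the negative square puts this in the circular regime; l = 4/3, alpha*l = pi, so exp(alpha B) = cos(pi) + (sin(pi)/(4/3))*B = -1 + (0)*B.
Answer: -1


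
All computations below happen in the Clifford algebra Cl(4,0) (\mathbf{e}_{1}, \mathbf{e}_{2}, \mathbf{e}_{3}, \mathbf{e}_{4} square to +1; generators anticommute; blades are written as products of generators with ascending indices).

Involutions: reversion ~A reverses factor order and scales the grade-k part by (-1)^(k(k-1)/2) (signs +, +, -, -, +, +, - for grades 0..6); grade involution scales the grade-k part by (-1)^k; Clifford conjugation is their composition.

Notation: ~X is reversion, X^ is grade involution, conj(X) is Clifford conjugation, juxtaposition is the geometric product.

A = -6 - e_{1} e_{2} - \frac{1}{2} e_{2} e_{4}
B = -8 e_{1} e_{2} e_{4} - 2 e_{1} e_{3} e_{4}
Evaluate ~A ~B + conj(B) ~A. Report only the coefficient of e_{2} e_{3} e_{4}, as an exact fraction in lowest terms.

first term: -4 e_{1} - 8 e_{4} - e_{1} e_{2} e_{3} - 48 e_{1} e_{2} e_{4} - 12 e_{1} e_{3} e_{4} - 2 e_{2} e_{3} e_{4}
second term: 4 e_{1} + 8 e_{4} - e_{1} e_{2} e_{3} + 48 e_{1} e_{2} e_{4} + 12 e_{1} e_{3} e_{4} - 2 e_{2} e_{3} e_{4}
Answer: -4


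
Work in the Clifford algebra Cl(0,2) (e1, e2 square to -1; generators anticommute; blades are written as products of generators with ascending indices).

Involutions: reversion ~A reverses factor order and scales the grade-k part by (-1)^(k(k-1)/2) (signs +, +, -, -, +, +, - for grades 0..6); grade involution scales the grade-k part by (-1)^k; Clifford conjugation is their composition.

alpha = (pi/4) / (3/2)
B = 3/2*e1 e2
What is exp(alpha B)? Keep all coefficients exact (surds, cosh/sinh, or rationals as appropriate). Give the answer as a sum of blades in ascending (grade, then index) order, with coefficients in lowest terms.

B^2 = (3/2)^2*(e1 e2)^2 = 9/4*(-1) = -9/4 (a basis 2-blade squares to minus the product of its generators' squares).
B^2 = -9/4 — a negative square means the series sums to a rotation: l = 3/2, alpha*l = pi/4, so exp(alpha B) = cos(pi/4) + (sin(pi/4)/(3/2))*B = sqrt(2)/2 + (sqrt(2)/3)*B.
Answer: sqrt(2)/2 + sqrt(2)/2*e1 e2


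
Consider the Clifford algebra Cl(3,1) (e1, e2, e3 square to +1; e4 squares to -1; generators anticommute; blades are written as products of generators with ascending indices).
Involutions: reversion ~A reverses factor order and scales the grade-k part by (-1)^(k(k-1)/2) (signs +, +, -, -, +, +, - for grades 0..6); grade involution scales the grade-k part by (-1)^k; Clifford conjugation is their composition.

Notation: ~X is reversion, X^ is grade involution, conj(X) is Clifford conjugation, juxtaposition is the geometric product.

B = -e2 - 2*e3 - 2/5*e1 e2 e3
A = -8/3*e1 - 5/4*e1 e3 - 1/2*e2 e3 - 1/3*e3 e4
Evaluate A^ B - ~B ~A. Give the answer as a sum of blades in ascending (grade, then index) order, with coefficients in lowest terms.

first term: 23/10*e1 + 3/2*e2 - 1/2*e3 - 2/3*e4 - 8/3*e1 e2 - 16/3*e1 e3 - 16/15*e2 e3 - 5/4*e1 e2 e3 - 2/15*e1 e2 e4 + 1/3*e2 e3 e4
second term: 23/10*e1 + 3/2*e2 - 1/2*e3 - 2/3*e4 - 8/3*e1 e2 - 16/3*e1 e3 - 16/15*e2 e3 + 5/4*e1 e2 e3 + 2/15*e1 e2 e4 - 1/3*e2 e3 e4
Answer: -5/2*e1 e2 e3 - 4/15*e1 e2 e4 + 2/3*e2 e3 e4


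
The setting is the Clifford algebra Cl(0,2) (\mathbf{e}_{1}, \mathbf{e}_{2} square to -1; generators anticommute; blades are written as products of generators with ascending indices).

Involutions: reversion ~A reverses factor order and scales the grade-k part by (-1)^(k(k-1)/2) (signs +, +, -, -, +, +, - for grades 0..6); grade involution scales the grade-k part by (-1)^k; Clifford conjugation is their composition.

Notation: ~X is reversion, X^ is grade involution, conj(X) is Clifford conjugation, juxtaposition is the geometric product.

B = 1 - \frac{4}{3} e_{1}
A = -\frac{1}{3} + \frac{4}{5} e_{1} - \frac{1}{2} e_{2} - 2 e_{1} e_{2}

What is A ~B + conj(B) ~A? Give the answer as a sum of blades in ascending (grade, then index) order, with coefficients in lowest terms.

first term: \frac{11}{15} + \frac{56}{45} e_{1} + \frac{13}{6} e_{2} - \frac{8}{3} e_{1} e_{2}
second term: -\frac{7}{5} + \frac{16}{45} e_{1} - \frac{19}{6} e_{2} + \frac{4}{3} e_{1} e_{2}
Answer: -\frac{2}{3} + \frac{8}{5} e_{1} - e_{2} - \frac{4}{3} e_{1} e_{2}


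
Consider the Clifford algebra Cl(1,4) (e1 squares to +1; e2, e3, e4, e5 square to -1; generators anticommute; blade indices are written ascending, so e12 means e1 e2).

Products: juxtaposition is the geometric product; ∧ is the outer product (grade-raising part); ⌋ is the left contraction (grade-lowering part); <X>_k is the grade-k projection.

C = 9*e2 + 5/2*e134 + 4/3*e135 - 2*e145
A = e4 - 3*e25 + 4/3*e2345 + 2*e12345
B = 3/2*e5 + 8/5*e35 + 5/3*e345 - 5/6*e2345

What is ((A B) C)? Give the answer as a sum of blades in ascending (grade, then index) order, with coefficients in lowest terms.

step 1: -10/9 - 5/3*e1 + 121/18*e2 + 10/3*e12 - 24/5*e23 + 32/15*e24 - 5/2*e34 + 5/3*e35 + 3/2*e45 + 16/5*e124 + 3*e234 + 5/6*e235 - 8/5*e345 - 3*e1234
step 2: -121/2 - 827/36*e1 - 35/2*e2 - 216/5*e3 + 96/5*e4 - 115/18*e12 + 16/5*e13 + 464/15*e14 - 4*e15 + 8*e23 + 32/5*e25 - 187/6*e34 - 175/18*e35 + 10/3*e45 + 16/3*e123 + 12*e124 + 32/3*e125 + 170/9*e134 - 295/108*e135 - 95/18*e145 - 185/6*e234 + 149/9*e235 + 145/6*e245 - 545/36*e1234 - 404/27*e1235 + 415/36*e1245 + 152/15*e2345 + 304/45*e12345
Answer: -121/2 - 827/36*e1 - 35/2*e2 - 216/5*e3 + 96/5*e4 - 115/18*e12 + 16/5*e13 + 464/15*e14 - 4*e15 + 8*e23 + 32/5*e25 - 187/6*e34 - 175/18*e35 + 10/3*e45 + 16/3*e123 + 12*e124 + 32/3*e125 + 170/9*e134 - 295/108*e135 - 95/18*e145 - 185/6*e234 + 149/9*e235 + 145/6*e245 - 545/36*e1234 - 404/27*e1235 + 415/36*e1245 + 152/15*e2345 + 304/45*e12345


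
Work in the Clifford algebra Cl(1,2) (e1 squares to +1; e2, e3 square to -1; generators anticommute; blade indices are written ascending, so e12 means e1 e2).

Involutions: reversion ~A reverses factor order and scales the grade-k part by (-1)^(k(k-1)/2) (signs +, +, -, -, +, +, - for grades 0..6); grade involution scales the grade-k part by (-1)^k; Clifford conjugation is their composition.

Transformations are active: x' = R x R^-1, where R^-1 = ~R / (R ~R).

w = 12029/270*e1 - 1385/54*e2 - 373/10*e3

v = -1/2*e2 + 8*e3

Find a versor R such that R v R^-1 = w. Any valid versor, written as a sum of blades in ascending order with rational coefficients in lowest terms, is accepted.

Take R = v + w = 12029/270*e1 - 706/27*e2 - 293/10*e3. Because q(v) = q(w) = -257/4, conjugation by R sends v exactly to w.
Answer: 12029/270*e1 - 706/27*e2 - 293/10*e3


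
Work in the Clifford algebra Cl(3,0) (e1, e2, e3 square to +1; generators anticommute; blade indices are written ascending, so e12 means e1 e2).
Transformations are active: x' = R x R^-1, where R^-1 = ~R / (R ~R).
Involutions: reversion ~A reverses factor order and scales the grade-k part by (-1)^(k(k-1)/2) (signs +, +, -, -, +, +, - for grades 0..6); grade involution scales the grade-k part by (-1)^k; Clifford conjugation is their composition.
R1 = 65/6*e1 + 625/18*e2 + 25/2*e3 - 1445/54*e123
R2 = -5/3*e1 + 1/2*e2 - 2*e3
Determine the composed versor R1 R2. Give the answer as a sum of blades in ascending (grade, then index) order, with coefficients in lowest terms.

Distribute over the terms of R2 (each basis-blade product reordered to ascending indices, repeated generators contracted through their squares):
R1 (-5/3*e1) = -325/18 + 3125/54*e12 + 125/6*e13 + 7225/162*e23
R1 (1/2*e2) = 625/36 + 65/12*e12 + 1445/108*e13 - 25/4*e23
R1 (-2*e3) = -25 + 1445/27*e12 - 65/3*e13 - 625/9*e23
Summing the partial products and collecting blades:
Answer: -925/36 + 4205/36*e12 + 1355/108*e13 - 10075/324*e23


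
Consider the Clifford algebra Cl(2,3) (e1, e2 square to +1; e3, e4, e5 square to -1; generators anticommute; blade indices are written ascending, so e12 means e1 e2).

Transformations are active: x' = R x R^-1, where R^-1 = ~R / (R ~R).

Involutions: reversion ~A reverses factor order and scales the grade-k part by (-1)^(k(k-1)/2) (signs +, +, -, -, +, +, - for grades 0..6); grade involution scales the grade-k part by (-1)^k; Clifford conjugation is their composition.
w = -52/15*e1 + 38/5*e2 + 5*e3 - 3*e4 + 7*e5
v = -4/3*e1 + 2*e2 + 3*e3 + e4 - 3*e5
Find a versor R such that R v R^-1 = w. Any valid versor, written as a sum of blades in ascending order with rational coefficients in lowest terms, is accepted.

A norm check does it: q(v) = q(w) = -119/9, hence R = v + w = -24/5*e1 + 48/5*e2 + 8*e3 - 2*e4 + 4*e5 realises the map — parallel part kept, (v - w)/2 negated, v carried to w.
Answer: -24/5*e1 + 48/5*e2 + 8*e3 - 2*e4 + 4*e5


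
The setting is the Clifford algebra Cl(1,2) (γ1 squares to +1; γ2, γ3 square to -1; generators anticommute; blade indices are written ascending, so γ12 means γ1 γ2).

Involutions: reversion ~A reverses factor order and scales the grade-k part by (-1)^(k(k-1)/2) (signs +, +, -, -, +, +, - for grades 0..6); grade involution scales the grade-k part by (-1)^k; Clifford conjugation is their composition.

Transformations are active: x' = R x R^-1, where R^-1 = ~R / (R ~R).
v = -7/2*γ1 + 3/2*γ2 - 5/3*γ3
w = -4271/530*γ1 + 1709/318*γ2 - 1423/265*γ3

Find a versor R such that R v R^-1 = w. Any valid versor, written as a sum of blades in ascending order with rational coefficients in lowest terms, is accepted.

R = v + w = -3063/265*γ1 + 1093/159*γ2 - 5594/795*γ3 works: the equal norms (65/9) guarantee its sandwich swaps v into w.
Answer: -3063/265*γ1 + 1093/159*γ2 - 5594/795*γ3


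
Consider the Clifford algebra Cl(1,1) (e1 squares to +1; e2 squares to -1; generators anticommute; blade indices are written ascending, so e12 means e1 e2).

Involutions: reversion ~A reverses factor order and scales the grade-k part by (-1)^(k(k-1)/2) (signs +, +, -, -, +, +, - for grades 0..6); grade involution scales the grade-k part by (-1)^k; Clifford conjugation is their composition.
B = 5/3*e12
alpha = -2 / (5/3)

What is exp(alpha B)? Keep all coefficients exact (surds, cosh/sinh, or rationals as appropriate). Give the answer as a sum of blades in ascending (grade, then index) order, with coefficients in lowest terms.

B^2 = (5/3)^2*(e12)^2 = 25/9*(+1) = 25/9 (a basis 2-blade squares to minus the product of its generators' squares).
B^2 = 25/9 — the series telescopes hyperbolically here: l = 5/3, alpha*l = -2, so exp(alpha B) = cosh(-2) + (sinh(-2)/(5/3))*B = cosh(2) + (-3*sinh(2)/5)*B.
Answer: cosh(2) - sinh(2)*e12


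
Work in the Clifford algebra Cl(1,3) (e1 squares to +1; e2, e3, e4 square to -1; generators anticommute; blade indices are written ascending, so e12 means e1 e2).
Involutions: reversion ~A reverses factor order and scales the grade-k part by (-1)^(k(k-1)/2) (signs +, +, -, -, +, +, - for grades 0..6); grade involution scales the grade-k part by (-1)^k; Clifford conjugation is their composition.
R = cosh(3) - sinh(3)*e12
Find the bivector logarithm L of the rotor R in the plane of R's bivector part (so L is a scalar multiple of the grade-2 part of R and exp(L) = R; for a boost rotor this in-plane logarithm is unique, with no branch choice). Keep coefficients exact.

The scalar part of R is cosh(3), giving the rapidity magnitude (cosh is even); the bivector part supplies orientation, its quotient by sinh of the rapidity is the plane, and L = rapidity * plane — unique in that plane, since flipping both signs leaves L unchanged.
Concretely: cosh(rapidity) = cosh(3) gives rapidity = ±3, and since rapidity/sinh(rapidity) is even the sign is immaterial: L = (rapidity/sinh(rapidity)) * <R>_2 = (3/sinh(3)) * <R>_2.
Answer: -3*e12


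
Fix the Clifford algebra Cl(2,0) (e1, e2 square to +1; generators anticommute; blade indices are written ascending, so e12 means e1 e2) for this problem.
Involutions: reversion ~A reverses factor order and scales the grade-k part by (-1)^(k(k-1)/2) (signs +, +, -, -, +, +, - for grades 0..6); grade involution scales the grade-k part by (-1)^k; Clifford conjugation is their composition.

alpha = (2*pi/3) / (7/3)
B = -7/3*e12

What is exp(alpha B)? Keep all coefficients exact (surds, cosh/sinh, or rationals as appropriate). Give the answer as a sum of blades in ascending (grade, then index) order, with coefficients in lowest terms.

B^2 = (-7/3)^2*(e12)^2 = 49/9*(-1) = -49/9 (a basis 2-blade squares to minus the product of its generators' squares).
B^2 = -49/9 — the negative square puts this in the circular regime; l = 7/3, alpha*l = 2*pi/3, so exp(alpha B) = cos(2*pi/3) + (sin(2*pi/3)/(7/3))*B = -1/2 + (3*sqrt(3)/14)*B.
Answer: -1/2 - sqrt(3)/2*e12


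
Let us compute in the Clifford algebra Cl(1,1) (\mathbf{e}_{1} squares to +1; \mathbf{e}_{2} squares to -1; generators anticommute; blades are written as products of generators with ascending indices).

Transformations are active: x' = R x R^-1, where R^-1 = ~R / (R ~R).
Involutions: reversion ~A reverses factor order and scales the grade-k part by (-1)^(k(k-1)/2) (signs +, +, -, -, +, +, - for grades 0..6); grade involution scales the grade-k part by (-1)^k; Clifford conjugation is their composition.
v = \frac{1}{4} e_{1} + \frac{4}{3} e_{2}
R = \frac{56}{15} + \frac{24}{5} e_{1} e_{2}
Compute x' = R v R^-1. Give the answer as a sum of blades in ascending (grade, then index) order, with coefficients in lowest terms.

~R = \frac{56}{15} - \frac{24}{5} e_{1} e_{2}, and R ~R = -\frac{2048}{225}, so R^-1 = ~R / (-\frac{2048}{225}).
R v = -\frac{82}{15} e_{1} + \frac{34}{9} e_{2}
Answer: \frac{271}{64} e_{1} - \frac{851}{192} e_{2}
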